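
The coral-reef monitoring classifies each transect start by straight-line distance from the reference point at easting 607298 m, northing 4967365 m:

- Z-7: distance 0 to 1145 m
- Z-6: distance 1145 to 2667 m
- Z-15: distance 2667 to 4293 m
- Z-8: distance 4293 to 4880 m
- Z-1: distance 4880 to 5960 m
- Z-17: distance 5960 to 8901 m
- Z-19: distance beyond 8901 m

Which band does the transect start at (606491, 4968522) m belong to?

Distance = √((606491−607298)² + (4968522−4967365)²) = √(651249.000 + 1338649.000) = 1410.637 m.
1145 ≤ 1410.637 < 2667 → Z-6.

Z-6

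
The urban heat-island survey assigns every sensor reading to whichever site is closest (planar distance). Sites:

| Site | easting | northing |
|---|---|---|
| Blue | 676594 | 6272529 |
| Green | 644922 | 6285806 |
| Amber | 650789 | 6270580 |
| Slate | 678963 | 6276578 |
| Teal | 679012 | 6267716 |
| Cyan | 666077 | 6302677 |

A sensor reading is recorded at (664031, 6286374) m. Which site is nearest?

Cyan

Squared distances to each site:
Blue: 349512994.000; Green: 365476505.000; Amber: 424801000.000; Slate: 318926240.000; Teal: 572551325.000; Cyan: 269973925.000.
Minimum at Cyan.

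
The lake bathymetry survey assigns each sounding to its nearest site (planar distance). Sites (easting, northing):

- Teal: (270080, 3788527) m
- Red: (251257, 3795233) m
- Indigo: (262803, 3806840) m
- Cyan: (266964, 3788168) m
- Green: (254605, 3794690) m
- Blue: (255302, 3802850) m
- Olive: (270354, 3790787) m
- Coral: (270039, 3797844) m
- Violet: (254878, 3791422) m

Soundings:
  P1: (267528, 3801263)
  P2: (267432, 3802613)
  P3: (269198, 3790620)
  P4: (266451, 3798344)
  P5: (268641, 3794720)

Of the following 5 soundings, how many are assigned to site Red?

0

P1 → Coral
P2 → Coral
P3 → Olive
P4 → Coral
P5 → Coral
0 of the 5 go to Red.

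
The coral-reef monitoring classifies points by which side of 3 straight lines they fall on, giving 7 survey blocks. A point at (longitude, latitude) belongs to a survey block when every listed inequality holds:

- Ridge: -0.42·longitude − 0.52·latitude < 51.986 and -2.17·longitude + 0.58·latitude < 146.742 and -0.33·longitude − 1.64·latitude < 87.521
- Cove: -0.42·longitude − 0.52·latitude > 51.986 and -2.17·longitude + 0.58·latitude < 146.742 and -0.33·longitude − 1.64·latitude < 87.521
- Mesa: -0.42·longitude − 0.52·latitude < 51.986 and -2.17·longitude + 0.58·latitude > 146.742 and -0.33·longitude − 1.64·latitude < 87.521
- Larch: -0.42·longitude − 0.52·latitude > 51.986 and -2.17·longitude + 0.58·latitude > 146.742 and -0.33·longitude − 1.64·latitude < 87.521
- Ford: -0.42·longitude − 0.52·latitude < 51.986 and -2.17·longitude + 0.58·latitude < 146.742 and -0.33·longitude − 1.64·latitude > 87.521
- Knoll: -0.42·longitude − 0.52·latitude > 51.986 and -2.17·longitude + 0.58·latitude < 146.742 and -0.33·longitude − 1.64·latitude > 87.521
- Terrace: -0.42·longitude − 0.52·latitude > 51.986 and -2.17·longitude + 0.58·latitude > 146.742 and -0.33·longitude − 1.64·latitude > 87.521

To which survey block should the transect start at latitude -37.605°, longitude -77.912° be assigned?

Larch

-0.42·-77.912 − 0.52·-37.605 = 52.278, which is > 51.986
-2.17·-77.912 + 0.58·-37.605 = 147.258, which is > 146.742
-0.33·-77.912 − 1.64·-37.605 = 87.383, which is < 87.521
This sign pattern matches Larch.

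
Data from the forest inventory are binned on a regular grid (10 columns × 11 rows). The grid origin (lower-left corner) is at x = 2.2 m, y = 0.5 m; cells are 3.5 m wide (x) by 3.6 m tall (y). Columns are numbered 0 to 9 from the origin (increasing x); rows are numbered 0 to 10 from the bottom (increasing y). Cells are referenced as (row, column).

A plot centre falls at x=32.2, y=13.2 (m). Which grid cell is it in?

(3, 8)

Column index: ⌊(32.2 − 2.2) / 3.5⌋ = ⌊8.571⌋ = 8
Row offset from origin: ⌊(13.2 − 0.5) / 3.6⌋ = ⌊3.528⌋ = 3 → row 3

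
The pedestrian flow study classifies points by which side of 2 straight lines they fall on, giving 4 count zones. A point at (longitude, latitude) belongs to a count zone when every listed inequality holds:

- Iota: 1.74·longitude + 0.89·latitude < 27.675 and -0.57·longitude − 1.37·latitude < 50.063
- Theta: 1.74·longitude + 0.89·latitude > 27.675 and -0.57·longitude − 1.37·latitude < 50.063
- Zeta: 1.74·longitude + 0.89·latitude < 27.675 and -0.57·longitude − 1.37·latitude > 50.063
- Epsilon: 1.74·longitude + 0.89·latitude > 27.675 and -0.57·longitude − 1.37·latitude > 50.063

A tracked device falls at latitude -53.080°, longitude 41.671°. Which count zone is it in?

1.74·41.671 + 0.89·-53.080 = 25.266, which is < 27.675
-0.57·41.671 − 1.37·-53.080 = 48.967, which is < 50.063
This sign pattern matches Iota.

Iota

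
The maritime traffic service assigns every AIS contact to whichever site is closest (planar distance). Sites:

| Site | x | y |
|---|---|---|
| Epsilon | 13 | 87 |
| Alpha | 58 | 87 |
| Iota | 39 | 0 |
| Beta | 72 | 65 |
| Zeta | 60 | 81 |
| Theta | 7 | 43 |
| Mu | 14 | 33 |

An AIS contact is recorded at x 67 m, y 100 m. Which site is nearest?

Alpha

Squared distances to each site:
Epsilon: 3085.000; Alpha: 250.000; Iota: 10784.000; Beta: 1250.000; Zeta: 410.000; Theta: 6849.000; Mu: 7298.000.
Minimum at Alpha.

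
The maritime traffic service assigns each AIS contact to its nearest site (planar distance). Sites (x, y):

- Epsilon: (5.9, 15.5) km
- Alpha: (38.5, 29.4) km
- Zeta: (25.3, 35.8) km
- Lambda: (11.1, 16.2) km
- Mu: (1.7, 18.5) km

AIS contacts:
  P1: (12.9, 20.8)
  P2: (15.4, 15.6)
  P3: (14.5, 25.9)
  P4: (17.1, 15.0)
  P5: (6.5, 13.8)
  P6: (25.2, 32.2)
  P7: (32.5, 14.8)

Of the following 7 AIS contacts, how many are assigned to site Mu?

0

P1 → Lambda
P2 → Lambda
P3 → Lambda
P4 → Lambda
P5 → Epsilon
P6 → Zeta
P7 → Alpha
0 of the 7 go to Mu.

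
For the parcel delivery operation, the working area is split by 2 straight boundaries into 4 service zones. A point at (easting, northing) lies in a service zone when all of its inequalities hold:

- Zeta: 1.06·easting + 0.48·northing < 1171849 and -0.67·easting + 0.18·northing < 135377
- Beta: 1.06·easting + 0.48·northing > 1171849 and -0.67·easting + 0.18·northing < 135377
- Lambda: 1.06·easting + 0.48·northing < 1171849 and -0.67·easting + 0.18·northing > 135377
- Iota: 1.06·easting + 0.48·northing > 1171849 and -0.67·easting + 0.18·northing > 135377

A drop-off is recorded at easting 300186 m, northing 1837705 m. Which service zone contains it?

1.06·300186 + 0.48·1837705 = 1200295.560, which is > 1171849
-0.67·300186 + 0.18·1837705 = 129662.280, which is < 135377
This sign pattern matches Beta.

Beta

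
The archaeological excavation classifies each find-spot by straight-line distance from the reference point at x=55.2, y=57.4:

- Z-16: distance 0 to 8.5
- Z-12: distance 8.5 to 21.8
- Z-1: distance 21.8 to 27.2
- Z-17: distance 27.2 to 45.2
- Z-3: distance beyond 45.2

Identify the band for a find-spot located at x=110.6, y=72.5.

Distance = √((110.6−55.2)² + (72.5−57.4)²) = √(3069.160 + 228.010) = 57.421.
45.2 ≤ 57.421 < ∞ → Z-3.

Z-3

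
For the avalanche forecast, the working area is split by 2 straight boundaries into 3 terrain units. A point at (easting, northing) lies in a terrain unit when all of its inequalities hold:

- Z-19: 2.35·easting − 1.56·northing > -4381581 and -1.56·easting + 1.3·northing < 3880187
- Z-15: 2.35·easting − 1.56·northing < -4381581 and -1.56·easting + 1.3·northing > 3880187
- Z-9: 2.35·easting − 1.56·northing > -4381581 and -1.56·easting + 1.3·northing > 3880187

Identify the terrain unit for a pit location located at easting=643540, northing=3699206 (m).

Z-19

2.35·643540 − 1.56·3699206 = -4258442.360, which is > -4381581
-1.56·643540 + 1.3·3699206 = 3805045.400, which is < 3880187
This sign pattern matches Z-19.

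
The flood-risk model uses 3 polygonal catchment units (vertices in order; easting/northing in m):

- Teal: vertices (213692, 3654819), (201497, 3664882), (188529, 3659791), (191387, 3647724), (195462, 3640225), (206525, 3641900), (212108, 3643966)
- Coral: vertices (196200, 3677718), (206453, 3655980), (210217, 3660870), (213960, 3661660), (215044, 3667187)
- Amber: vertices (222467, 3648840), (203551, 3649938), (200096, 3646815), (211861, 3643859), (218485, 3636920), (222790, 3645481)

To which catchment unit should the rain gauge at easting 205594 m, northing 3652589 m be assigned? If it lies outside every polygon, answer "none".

Cast a ray rightward from (205594, 3652589). For each polygon, the edges (by vertex number in listed order) whose endpoints lie on opposite sides of northing = 3652589, where each meets that height, and whether that is right or left of the point:
Teal: 3–4 at easting≈190234.8 (left), 7–1 at easting≈213366.5 (right) → 1 crossing.
Coral: no edge straddles that height → 0 crossings.
Amber: no edge straddles that height → 0 crossings.
Only Teal has an odd count, so the point is inside Teal.

Teal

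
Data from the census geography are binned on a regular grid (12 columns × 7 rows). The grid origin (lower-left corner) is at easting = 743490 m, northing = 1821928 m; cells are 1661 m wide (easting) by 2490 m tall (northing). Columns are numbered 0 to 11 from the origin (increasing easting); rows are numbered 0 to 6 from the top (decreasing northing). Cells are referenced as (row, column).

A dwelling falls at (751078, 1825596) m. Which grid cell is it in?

Column index: ⌊(751078 − 743490) / 1661⌋ = ⌊4.568⌋ = 4
Row offset from origin: ⌊(1825596 − 1821928) / 2490⌋ = ⌊1.473⌋ = 1 → row 5 (counted from top)

(5, 4)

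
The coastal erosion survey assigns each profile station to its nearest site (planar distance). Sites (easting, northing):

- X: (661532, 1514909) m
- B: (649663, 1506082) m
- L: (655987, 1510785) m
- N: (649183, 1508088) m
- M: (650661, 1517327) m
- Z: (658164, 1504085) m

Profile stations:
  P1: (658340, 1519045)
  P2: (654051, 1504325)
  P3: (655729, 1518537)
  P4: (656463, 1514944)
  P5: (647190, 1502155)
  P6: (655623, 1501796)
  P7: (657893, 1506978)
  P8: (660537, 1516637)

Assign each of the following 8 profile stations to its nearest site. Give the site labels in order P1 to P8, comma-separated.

X, Z, M, L, B, Z, Z, X

P1 → X (d²=27295360.00)
P2 → Z (d²=16974369.00)
P3 → M (d²=27148724.00)
P4 → L (d²=17523857.00)
P5 → B (d²=21537058.00)
P6 → Z (d²=11696202.00)
P7 → Z (d²=8442890.00)
P8 → X (d²=3976009.00)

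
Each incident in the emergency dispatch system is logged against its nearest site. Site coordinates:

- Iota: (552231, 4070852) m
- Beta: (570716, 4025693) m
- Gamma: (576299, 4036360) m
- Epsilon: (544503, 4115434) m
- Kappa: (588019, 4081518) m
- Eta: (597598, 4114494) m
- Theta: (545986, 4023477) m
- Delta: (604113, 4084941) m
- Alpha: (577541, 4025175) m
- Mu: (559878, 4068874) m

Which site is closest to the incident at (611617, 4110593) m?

Eta

Squared distances to each site:
Iota: 5106044077.000; Beta: 8880901801.000; Gamma: 6757899413.000; Epsilon: 4527724277.000; Kappa: 1402221229.000; Eta: 211750162.000; Theta: 11896625617.000; Delta: 714335120.000; Alpha: 8457408500.000; Mu: 4417399082.000.
Minimum at Eta.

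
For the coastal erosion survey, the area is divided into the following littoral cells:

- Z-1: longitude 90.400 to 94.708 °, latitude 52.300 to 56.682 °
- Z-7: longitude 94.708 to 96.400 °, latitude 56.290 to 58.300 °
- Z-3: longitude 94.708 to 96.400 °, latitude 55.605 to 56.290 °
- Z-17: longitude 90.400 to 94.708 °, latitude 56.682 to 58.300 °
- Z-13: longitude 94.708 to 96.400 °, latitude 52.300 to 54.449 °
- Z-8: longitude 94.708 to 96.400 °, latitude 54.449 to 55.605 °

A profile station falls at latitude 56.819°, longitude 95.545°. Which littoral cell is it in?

The point has longitude = 95.545 and latitude = 56.819.
Only Z-7 satisfies 94.708 ≤ longitude ≤ 96.400 and 56.290 ≤ latitude ≤ 58.300.

Z-7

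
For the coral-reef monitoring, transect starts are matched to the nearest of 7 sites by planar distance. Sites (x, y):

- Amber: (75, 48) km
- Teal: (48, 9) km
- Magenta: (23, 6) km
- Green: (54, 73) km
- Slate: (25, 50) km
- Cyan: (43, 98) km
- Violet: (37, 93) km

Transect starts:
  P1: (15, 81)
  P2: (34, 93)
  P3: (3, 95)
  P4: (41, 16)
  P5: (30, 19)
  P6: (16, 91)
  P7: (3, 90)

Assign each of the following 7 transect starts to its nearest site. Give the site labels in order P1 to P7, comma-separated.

Violet, Violet, Violet, Teal, Magenta, Violet, Violet

P1 → Violet (d²=628.00)
P2 → Violet (d²=9.00)
P3 → Violet (d²=1160.00)
P4 → Teal (d²=98.00)
P5 → Magenta (d²=218.00)
P6 → Violet (d²=445.00)
P7 → Violet (d²=1165.00)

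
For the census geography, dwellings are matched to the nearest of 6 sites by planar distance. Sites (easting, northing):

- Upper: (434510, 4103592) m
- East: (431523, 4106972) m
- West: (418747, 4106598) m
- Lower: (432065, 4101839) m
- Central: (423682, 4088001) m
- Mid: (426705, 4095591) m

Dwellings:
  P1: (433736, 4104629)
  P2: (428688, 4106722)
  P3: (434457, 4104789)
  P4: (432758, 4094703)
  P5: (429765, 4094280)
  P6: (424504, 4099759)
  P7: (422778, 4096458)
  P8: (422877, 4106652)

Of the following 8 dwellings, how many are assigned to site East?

1

P1 → Upper
P2 → East
P3 → Upper
P4 → Mid
P5 → Mid
P6 → Mid
P7 → Mid
P8 → West
1 of the 8 goes to East.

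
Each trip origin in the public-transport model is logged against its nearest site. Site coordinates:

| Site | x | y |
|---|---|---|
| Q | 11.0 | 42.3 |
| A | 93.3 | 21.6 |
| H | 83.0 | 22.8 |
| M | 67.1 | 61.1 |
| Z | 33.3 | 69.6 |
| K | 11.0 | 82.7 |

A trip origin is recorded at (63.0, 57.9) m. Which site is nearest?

M

Squared distances to each site:
Q: 2947.360; A: 2235.780; H: 1632.010; M: 27.050; Z: 1018.980; K: 3319.040.
Minimum at M.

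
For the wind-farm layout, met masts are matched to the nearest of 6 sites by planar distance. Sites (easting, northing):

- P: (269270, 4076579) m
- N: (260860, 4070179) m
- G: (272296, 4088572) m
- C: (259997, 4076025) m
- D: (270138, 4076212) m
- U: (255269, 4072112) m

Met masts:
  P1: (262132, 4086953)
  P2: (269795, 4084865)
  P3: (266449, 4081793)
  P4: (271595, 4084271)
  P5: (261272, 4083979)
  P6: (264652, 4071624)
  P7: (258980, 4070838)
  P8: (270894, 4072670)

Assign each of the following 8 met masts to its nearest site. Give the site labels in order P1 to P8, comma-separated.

G, G, P, G, C, N, N, D

P1 → G (d²=105928057.00)
P2 → G (d²=19996850.00)
P3 → P (d²=35143837.00)
P4 → G (d²=18990002.00)
P5 → C (d²=64891741.00)
P6 → N (d²=16467289.00)
P7 → N (d²=3968681.00)
P8 → D (d²=13117300.00)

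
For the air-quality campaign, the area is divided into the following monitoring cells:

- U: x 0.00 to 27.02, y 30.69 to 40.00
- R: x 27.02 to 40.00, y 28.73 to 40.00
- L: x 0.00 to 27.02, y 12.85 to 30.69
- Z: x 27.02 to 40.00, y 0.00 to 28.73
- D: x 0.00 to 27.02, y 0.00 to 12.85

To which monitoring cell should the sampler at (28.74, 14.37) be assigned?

Z

The point has x = 28.74 and y = 14.37.
Only Z satisfies 27.02 ≤ x ≤ 40.00 and 0.00 ≤ y ≤ 28.73.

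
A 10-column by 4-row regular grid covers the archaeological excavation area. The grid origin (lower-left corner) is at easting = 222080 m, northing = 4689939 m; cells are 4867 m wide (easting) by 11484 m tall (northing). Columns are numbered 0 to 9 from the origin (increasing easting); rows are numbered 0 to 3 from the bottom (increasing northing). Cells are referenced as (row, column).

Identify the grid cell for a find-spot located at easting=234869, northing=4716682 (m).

(2, 2)

Column index: ⌊(234869 − 222080) / 4867⌋ = ⌊2.628⌋ = 2
Row offset from origin: ⌊(4716682 − 4689939) / 11484⌋ = ⌊2.329⌋ = 2 → row 2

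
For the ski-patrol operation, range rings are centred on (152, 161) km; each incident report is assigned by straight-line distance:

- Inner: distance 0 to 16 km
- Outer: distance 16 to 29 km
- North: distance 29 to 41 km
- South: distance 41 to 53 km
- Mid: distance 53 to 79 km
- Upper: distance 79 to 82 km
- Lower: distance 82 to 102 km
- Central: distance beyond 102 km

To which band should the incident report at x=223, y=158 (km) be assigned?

Mid

Distance = √((223−152)² + (158−161)²) = √(5041.000 + 9.000) = 71.063 km.
53 ≤ 71.063 < 79 → Mid.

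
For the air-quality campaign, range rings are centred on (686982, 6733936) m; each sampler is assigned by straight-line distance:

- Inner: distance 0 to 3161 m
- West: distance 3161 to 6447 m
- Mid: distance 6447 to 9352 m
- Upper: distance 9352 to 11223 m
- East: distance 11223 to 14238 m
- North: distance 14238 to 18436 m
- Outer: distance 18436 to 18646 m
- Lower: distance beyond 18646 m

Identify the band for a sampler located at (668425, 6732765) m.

Outer

Distance = √((668425−686982)² + (6732765−6733936)²) = √(344362249.000 + 1371241.000) = 18593.910 m.
18436 ≤ 18593.910 < 18646 → Outer.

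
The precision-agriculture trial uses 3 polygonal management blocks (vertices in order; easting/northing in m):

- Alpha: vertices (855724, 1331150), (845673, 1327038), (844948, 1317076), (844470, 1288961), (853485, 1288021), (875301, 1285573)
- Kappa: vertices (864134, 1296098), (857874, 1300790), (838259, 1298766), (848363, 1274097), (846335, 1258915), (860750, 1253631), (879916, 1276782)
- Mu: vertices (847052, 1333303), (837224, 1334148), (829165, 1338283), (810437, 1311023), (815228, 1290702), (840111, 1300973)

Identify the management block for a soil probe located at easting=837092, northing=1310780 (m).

Cast a ray rightward from (837092, 1310780). For each polygon, the edges (by vertex number in listed order) whose endpoints lie on opposite sides of northing = 1310780, where each meets that height, and whether that is right or left of the point:
Alpha: 3–4 at easting≈844841.0 (right), 6–1 at easting≈864473.7 (right) → 2 crossings.
Kappa: no edge straddles that height → 0 crossings.
Mu: 4–5 at easting≈810494.3 (left), 6–1 at easting≈842216.5 (right) → 1 crossing.
Only Mu has an odd count, so the point is inside Mu.

Mu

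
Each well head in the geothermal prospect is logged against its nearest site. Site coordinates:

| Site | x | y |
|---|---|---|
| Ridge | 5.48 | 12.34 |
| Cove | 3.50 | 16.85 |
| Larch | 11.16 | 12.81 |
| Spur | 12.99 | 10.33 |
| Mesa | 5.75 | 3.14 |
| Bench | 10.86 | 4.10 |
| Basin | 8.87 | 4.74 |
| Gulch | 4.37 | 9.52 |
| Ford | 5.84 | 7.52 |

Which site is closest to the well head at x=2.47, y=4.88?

Squared distances to each site:
Ridge: 64.712; Cove: 144.342; Larch: 138.401; Spur: 140.373; Mesa: 13.786; Bench: 71.000; Basin: 40.980; Gulch: 25.140; Ford: 18.326.
Minimum at Mesa.

Mesa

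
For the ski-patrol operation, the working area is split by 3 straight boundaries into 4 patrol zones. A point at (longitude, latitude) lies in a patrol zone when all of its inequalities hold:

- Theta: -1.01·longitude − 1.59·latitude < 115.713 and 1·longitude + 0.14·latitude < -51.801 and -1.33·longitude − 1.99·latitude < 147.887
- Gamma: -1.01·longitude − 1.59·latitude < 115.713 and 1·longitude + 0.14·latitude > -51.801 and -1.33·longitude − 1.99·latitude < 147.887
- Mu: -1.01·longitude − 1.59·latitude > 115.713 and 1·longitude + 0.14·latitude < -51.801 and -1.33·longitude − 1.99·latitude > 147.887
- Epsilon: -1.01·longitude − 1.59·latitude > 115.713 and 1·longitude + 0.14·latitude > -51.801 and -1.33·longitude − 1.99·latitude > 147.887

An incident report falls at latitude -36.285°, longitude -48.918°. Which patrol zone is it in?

Theta

-1.01·-48.918 − 1.59·-36.285 = 107.100, which is < 115.713
1·-48.918 + 0.14·-36.285 = -53.998, which is < -51.801
-1.33·-48.918 − 1.99·-36.285 = 137.268, which is < 147.887
This sign pattern matches Theta.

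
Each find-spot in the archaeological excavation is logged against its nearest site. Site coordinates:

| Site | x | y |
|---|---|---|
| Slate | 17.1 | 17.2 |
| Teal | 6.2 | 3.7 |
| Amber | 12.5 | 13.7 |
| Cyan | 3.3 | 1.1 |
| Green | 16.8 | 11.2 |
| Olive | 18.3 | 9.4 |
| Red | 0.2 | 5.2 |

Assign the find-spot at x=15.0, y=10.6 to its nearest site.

Green

Squared distances to each site:
Slate: 47.970; Teal: 125.050; Amber: 15.860; Cyan: 227.140; Green: 3.600; Olive: 12.330; Red: 248.200.
Minimum at Green.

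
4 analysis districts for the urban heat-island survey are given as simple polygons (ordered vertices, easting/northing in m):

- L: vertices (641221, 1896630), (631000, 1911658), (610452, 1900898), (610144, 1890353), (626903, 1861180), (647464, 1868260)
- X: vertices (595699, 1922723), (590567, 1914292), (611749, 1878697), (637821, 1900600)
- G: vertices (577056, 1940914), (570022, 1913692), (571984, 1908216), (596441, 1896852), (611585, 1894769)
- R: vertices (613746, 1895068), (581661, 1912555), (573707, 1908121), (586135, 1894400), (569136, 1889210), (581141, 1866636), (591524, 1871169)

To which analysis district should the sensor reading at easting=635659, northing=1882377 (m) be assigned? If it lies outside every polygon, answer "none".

L

Cast a ray rightward from (635659, 1882377). For each polygon, the edges (by vertex number in listed order) whose endpoints lie on opposite sides of northing = 1882377, where each meets that height, and whether that is right or left of the point:
L: 4–5 at easting≈614726.0 (left), 6–1 at easting≈644357.5 (right) → 1 crossing.
X: 2–3 at easting≈609559.1 (left), 3–4 at easting≈616129.4 (left) → 0 crossings.
G: no edge straddles that height → 0 crossings.
R: 5–6 at easting≈572769.8 (left), 7–1 at easting≈601945.5 (left) → 0 crossings.
Only L has an odd count, so the point is inside L.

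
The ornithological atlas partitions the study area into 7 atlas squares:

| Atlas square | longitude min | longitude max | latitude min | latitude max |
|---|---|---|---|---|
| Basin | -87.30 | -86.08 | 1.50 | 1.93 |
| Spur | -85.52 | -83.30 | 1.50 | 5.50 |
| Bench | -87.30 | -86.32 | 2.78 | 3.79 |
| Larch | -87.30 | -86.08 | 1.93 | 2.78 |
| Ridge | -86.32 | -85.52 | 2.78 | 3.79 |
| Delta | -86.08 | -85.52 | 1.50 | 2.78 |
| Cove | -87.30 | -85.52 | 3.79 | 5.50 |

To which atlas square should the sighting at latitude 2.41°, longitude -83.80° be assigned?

Spur

The point has longitude = -83.80 and latitude = 2.41.
Only Spur satisfies -85.52 ≤ longitude ≤ -83.30 and 1.50 ≤ latitude ≤ 5.50.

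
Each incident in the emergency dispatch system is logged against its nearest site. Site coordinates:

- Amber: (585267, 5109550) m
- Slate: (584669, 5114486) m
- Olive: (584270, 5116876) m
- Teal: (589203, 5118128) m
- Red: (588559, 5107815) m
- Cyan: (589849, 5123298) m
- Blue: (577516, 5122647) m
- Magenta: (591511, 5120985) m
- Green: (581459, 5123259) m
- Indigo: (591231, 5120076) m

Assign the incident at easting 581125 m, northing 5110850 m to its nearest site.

Amber

Squared distances to each site:
Amber: 18846164.000; Slate: 25780432.000; Olive: 46203701.000; Teal: 118223368.000; Red: 64475581.000; Cyan: 231060880.000; Blue: 152194090.000; Magenta: 210587221.000; Green: 154094837.000; Indigo: 187250312.000.
Minimum at Amber.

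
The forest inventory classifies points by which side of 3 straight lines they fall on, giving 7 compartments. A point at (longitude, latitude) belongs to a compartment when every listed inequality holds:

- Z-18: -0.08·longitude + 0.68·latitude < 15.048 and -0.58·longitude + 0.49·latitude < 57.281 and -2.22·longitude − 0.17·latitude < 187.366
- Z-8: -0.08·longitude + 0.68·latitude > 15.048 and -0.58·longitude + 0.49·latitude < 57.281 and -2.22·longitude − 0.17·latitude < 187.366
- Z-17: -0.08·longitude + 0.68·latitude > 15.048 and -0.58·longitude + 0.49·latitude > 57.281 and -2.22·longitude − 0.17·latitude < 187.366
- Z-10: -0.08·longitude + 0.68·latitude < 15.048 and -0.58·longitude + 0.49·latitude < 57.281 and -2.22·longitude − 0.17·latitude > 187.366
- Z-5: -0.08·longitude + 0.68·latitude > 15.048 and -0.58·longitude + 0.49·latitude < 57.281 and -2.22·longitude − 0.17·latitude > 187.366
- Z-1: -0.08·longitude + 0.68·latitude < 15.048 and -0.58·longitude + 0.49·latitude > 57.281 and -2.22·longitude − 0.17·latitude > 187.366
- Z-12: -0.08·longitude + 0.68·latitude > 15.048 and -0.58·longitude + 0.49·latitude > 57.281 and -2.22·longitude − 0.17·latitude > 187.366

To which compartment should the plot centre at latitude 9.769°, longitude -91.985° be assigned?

Z-1

-0.08·-91.985 + 0.68·9.769 = 14.002, which is < 15.048
-0.58·-91.985 + 0.49·9.769 = 58.138, which is > 57.281
-2.22·-91.985 − 0.17·9.769 = 202.546, which is > 187.366
This sign pattern matches Z-1.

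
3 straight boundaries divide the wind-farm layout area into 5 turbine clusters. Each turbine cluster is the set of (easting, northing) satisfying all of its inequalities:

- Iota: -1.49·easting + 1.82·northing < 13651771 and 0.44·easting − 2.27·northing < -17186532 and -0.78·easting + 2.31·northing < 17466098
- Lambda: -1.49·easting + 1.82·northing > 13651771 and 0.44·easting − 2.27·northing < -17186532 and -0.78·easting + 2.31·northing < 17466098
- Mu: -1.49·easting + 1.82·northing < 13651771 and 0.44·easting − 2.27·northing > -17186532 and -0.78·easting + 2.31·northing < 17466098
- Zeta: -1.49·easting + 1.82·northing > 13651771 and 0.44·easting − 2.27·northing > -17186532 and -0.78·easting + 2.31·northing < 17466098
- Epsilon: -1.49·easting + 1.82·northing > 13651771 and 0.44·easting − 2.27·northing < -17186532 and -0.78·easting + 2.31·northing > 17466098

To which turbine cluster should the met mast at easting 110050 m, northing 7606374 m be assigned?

-1.49·110050 + 1.82·7606374 = 13679626.180, which is > 13651771
0.44·110050 − 2.27·7606374 = -17218046.980, which is < -17186532
-0.78·110050 + 2.31·7606374 = 17484884.940, which is > 17466098
This sign pattern matches Epsilon.

Epsilon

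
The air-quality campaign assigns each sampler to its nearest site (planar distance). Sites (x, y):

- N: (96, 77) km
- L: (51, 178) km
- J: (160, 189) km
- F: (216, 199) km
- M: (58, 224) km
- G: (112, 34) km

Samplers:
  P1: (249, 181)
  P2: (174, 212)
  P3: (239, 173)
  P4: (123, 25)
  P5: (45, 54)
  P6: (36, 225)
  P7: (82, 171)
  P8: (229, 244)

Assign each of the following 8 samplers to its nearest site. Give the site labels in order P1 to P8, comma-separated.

F, J, F, G, N, M, L, F

P1 → F (d²=1413.00)
P2 → J (d²=725.00)
P3 → F (d²=1205.00)
P4 → G (d²=202.00)
P5 → N (d²=3130.00)
P6 → M (d²=485.00)
P7 → L (d²=1010.00)
P8 → F (d²=2194.00)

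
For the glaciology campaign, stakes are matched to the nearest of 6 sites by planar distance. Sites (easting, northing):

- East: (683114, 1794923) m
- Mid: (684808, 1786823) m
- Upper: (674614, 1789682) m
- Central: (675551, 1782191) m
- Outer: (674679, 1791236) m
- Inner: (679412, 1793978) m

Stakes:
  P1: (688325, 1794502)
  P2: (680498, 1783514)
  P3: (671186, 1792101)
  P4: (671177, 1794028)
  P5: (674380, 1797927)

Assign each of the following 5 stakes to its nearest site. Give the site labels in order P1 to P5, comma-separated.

East, Central, Outer, Outer, Inner

P1 → East (d²=27331762.00)
P2 → Central (d²=26223138.00)
P3 → Outer (d²=12949274.00)
P4 → Outer (d²=20059268.00)
P5 → Inner (d²=40915625.00)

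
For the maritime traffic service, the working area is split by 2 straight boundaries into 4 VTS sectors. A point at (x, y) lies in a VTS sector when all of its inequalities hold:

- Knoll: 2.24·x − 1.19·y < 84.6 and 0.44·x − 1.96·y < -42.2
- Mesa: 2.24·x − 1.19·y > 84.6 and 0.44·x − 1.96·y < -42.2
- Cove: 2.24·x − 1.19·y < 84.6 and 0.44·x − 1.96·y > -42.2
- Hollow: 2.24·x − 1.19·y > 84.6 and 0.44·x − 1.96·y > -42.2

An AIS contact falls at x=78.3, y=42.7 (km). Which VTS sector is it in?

2.24·78.3 − 1.19·42.7 = 124.579, which is > 84.6
0.44·78.3 − 1.96·42.7 = -49.240, which is < -42.2
This sign pattern matches Mesa.

Mesa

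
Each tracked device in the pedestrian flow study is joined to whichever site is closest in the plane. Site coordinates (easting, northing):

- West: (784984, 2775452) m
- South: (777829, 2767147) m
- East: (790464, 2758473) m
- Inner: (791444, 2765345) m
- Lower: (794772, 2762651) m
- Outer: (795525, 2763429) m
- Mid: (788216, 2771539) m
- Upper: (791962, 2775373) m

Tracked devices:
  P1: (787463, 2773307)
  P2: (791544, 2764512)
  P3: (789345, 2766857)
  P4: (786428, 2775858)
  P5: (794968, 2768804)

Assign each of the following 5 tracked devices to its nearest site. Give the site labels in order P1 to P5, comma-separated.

P1 → Mid (d²=3692833.00)
P2 → Inner (d²=703889.00)
P3 → Inner (d²=6691945.00)
P4 → West (d²=2249972.00)
P5 → Inner (d²=24383257.00)

Mid, Inner, Inner, West, Inner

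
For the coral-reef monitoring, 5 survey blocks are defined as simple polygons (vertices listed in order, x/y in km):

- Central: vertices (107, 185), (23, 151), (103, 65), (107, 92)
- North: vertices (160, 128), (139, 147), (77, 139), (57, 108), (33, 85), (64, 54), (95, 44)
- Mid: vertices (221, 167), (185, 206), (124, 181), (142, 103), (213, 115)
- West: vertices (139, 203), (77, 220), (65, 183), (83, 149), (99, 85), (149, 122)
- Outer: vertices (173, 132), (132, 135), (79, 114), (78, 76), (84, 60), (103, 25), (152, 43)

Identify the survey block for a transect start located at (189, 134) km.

Mid

Cast a ray rightward from (189, 134). For each polygon, the edges (by vertex number in listed order) whose endpoints lie on opposite sides of y = 134, where each meets that height, and whether that is right or left of the point:
Central: 2–3 at x≈38.8 (left), 4–1 at x≈107.0 (left) → 0 crossings.
North: 1–2 at x≈153.4 (left), 3–4 at x≈73.8 (left) → 0 crossings.
Mid: 3–4 at x≈134.8 (left), 5–1 at x≈215.9 (right) → 1 crossing.
West: 4–5 at x≈86.8 (left), 6–1 at x≈147.5 (left) → 0 crossings.
Outer: 1–2 at x≈145.7 (left), 2–3 at x≈129.5 (left) → 0 crossings.
Only Mid has an odd count, so the point is inside Mid.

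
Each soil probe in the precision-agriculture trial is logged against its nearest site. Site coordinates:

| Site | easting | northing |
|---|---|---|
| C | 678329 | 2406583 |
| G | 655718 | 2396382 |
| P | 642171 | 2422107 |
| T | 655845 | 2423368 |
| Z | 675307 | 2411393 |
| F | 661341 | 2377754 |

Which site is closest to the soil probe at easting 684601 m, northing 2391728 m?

C

Squared distances to each site:
C: 260009009.000; G: 855887405.000; P: 2723188541.000; T: 1827997136.000; Z: 473090661.000; F: 736300276.000.
Minimum at C.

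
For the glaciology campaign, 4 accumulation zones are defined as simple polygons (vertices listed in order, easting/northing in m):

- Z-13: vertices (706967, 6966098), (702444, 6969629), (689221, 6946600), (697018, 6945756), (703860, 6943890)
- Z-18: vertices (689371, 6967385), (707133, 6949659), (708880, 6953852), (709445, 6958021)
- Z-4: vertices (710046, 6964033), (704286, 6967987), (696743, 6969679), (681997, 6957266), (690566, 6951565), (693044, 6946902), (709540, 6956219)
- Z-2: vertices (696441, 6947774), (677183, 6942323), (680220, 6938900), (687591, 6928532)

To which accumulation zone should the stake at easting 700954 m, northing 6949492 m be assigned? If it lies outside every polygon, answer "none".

Z-13

Cast a ray rightward from (700954, 6949492). For each polygon, the edges (by vertex number in listed order) whose endpoints lie on opposite sides of northing = 6949492, where each meets that height, and whether that is right or left of the point:
Z-13: 2–3 at easting≈690881.6 (left), 5–1 at easting≈704643.7 (right) → 1 crossing.
Z-18: no edge straddles that height → 0 crossings.
Z-4: 5–6 at easting≈691667.6 (left), 6–7 at easting≈697629.7 (left) → 0 crossings.
Z-2: no edge straddles that height → 0 crossings.
Only Z-13 has an odd count, so the point is inside Z-13.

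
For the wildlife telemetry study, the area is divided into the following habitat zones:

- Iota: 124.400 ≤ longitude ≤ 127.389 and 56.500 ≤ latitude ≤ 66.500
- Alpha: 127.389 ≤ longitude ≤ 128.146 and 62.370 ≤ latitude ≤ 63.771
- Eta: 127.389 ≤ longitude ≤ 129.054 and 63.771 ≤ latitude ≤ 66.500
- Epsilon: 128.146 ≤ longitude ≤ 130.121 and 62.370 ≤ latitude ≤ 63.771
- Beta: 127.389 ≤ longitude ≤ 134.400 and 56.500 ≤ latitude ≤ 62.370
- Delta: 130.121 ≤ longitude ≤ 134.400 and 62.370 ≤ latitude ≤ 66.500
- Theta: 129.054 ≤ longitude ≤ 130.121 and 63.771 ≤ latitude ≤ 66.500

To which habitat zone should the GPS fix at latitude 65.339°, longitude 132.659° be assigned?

The point has longitude = 132.659 and latitude = 65.339.
Only Delta satisfies 130.121 ≤ longitude ≤ 134.400 and 62.370 ≤ latitude ≤ 66.500.

Delta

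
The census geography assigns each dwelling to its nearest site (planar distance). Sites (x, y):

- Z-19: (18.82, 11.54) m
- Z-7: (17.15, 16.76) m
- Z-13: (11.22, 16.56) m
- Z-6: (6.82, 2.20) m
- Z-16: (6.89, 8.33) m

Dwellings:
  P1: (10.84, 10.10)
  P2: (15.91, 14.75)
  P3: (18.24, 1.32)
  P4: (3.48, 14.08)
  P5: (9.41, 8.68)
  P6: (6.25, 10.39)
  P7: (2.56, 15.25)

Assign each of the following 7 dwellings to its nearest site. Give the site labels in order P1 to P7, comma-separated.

P1 → Z-16 (d²=18.74)
P2 → Z-7 (d²=5.58)
P3 → Z-19 (d²=104.78)
P4 → Z-16 (d²=44.69)
P5 → Z-16 (d²=6.47)
P6 → Z-16 (d²=4.65)
P7 → Z-16 (d²=66.64)

Z-16, Z-7, Z-19, Z-16, Z-16, Z-16, Z-16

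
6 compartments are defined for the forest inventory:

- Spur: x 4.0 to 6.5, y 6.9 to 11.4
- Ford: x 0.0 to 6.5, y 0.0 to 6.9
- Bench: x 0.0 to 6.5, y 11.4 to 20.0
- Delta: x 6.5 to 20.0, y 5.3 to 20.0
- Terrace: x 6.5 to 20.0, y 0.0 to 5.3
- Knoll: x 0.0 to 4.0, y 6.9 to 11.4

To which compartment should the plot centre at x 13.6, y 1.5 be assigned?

Terrace

The point has x = 13.6 and y = 1.5.
Only Terrace satisfies 6.5 ≤ x ≤ 20.0 and 0.0 ≤ y ≤ 5.3.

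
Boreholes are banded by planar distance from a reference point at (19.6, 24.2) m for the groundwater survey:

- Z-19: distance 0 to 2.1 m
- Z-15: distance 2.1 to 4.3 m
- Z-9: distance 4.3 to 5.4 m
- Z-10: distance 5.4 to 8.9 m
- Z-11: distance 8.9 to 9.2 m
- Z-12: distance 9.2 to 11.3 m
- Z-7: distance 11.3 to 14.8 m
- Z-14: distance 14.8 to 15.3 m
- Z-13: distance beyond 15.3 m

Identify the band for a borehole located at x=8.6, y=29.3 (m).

Z-7

Distance = √((8.6−19.6)² + (29.3−24.2)²) = √(121.000 + 26.010) = 12.125 m.
11.3 ≤ 12.125 < 14.8 → Z-7.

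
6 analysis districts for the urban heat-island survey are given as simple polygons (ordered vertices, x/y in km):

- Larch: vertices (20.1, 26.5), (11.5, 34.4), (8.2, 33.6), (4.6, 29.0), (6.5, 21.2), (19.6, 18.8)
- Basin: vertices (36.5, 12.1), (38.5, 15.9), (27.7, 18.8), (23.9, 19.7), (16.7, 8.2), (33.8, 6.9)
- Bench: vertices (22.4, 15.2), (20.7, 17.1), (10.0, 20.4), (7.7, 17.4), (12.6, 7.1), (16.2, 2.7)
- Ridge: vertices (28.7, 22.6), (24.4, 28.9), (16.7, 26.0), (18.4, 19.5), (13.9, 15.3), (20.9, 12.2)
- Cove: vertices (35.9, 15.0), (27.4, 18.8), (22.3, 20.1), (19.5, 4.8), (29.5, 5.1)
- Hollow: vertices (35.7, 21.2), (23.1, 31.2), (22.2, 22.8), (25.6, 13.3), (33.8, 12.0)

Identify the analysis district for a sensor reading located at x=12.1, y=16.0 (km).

Bench

Cast a ray rightward from (12.1, 16.0). For each polygon, the edges (by vertex number in listed order) whose endpoints lie on opposite sides of y = 16.0, where each meets that height, and whether that is right or left of the point:
Larch: no edge straddles that height → 0 crossings.
Basin: 2–3 at x≈38.13 (right), 4–5 at x≈21.58 (right) → 2 crossings.
Bench: 1–2 at x≈21.68 (right), 4–5 at x≈8.37 (left) → 1 crossing.
Ridge: 4–5 at x≈14.65 (right), 6–1 at x≈23.75 (right) → 2 crossings.
Cove: 1–2 at x≈33.66 (right), 3–4 at x≈21.55 (right) → 2 crossings.
Hollow: 3–4 at x≈24.63 (right), 5–1 at x≈34.63 (right) → 2 crossings.
Only Bench has an odd count, so the point is inside Bench.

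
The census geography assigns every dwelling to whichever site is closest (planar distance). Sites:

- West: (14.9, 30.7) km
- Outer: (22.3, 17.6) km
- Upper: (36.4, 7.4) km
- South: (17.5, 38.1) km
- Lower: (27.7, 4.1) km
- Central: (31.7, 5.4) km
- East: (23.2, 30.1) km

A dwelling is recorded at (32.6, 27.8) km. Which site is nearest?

Squared distances to each site:
West: 321.700; Outer: 210.130; Upper: 430.600; South: 334.100; Lower: 585.700; Central: 502.570; East: 93.650.
Minimum at East.

East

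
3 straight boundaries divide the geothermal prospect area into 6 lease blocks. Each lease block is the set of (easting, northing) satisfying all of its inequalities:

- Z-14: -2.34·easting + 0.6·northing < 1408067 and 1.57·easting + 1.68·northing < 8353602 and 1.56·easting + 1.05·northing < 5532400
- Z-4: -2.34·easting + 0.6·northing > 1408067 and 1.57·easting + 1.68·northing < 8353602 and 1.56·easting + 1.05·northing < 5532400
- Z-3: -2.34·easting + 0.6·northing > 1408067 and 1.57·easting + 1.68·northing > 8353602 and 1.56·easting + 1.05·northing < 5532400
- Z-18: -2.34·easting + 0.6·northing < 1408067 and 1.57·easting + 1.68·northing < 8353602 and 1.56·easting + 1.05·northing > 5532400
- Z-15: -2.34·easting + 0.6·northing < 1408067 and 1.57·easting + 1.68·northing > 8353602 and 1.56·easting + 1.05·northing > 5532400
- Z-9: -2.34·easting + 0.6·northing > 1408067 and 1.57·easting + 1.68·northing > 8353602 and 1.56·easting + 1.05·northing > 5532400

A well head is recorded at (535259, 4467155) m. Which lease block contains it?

Z-4

-2.34·535259 + 0.6·4467155 = 1427786.940, which is > 1408067
1.57·535259 + 1.68·4467155 = 8345177.030, which is < 8353602
1.56·535259 + 1.05·4467155 = 5525516.790, which is < 5532400
This sign pattern matches Z-4.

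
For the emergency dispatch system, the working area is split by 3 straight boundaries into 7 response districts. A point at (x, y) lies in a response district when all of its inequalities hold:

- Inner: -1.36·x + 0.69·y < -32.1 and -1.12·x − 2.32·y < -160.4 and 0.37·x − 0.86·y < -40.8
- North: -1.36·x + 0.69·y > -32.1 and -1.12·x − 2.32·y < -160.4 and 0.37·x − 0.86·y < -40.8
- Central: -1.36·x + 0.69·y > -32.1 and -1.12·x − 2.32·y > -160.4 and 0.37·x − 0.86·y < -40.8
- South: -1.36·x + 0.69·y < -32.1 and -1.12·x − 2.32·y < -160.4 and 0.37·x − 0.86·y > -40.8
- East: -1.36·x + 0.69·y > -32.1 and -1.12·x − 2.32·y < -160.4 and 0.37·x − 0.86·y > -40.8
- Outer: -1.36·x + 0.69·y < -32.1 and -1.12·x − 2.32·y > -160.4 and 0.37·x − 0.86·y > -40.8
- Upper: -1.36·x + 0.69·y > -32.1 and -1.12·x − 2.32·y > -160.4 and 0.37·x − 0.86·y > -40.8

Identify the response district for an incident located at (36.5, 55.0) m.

-1.36·36.5 + 0.69·55.0 = -11.690, which is > -32.1
-1.12·36.5 − 2.32·55.0 = -168.480, which is < -160.4
0.37·36.5 − 0.86·55.0 = -33.795, which is > -40.8
This sign pattern matches East.

East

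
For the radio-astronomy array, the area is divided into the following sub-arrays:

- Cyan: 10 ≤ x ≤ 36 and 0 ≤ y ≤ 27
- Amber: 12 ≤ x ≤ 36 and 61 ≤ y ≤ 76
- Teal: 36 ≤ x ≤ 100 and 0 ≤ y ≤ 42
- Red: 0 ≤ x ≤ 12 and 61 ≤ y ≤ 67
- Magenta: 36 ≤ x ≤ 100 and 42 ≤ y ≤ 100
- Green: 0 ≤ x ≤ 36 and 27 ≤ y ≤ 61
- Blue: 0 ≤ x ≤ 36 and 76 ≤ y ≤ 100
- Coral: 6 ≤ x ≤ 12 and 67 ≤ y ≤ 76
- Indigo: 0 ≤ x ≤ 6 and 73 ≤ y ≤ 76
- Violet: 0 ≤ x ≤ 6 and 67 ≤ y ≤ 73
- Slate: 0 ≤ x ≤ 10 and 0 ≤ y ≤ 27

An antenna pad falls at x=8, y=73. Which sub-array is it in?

Coral

The point has x = 8 and y = 73.
Only Coral satisfies 6 ≤ x ≤ 12 and 67 ≤ y ≤ 76.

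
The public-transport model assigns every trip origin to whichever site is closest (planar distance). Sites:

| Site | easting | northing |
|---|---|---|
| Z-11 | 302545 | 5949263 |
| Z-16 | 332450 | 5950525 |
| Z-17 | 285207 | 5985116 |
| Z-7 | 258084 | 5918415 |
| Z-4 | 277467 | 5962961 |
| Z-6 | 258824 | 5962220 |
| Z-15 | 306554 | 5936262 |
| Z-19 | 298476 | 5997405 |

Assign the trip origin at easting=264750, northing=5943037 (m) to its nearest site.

Z-6

Squared distances to each site:
Z-11: 1467225101.000; Z-16: 4639360144.000; Z-17: 2189131090.000; Z-7: 650678440.000; Z-4: 558687865.000; Z-6: 403104965.000; Z-15: 1793475041.000; Z-19: 4093322500.000.
Minimum at Z-6.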